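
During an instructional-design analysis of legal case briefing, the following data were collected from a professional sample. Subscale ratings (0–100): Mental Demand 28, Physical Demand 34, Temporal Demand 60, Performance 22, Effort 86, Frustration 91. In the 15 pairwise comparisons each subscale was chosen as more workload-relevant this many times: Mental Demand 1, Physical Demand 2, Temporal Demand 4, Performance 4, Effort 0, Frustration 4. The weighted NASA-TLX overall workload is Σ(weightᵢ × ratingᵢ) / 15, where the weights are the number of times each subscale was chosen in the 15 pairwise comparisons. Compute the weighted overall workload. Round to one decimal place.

52.5

The tallies are the weights (they sum to 15).
Weighted sum = 1·28 + 2·34 + 4·60 + 4·22 + 0·86 + 4·91
            = 28 + 68 + 240 + 88 + 0 + 364 = 788.
Overall workload = 788 / 15 = 52.5333 ≈ 52.5.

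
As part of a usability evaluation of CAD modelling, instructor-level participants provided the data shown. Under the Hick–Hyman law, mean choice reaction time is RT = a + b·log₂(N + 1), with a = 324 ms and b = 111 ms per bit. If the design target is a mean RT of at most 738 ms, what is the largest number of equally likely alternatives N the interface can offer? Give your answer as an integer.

12

Set 324 + 111·log₂(N + 1) ≤ 738.
log₂(N + 1) ≤ (738 − 324) / 111 = 3.7297.
N + 1 ≤ 2^3.7297 = 13.2664.
N ≤ 12.2664, so the largest integer N is 12.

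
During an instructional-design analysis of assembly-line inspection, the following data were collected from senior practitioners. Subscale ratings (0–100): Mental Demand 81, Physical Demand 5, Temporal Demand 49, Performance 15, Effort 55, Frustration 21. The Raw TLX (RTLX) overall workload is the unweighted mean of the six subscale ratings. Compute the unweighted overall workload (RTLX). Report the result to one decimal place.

Sum of ratings = 81 + 5 + 49 + 15 + 55 + 21 = 226.
RTLX = 226 / 6 = 37.6667 ≈ 37.7.

37.7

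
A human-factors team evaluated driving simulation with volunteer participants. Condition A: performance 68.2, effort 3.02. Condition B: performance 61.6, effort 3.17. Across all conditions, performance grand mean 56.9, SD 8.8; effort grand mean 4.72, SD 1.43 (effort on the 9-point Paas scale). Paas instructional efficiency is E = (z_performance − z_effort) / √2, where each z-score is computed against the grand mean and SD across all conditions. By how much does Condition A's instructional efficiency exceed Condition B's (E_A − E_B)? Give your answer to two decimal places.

0.60

Condition A: z_P = (68.2 − 56.9)/8.8 = 1.2841; z_E = (3.02 − 4.72)/1.43 = -1.1888; E_A = (1.2841 − (-1.1888))/√2 = 1.7486.
Condition B: z_P = (61.6 − 56.9)/8.8 = 0.5341; z_E = (3.17 − 4.72)/1.43 = -1.0839; E_B = (0.5341 − (-1.0839))/√2 = 1.1441.
E_A − E_B = 1.7486 − 1.1441 = 0.6045 ≈ 0.60.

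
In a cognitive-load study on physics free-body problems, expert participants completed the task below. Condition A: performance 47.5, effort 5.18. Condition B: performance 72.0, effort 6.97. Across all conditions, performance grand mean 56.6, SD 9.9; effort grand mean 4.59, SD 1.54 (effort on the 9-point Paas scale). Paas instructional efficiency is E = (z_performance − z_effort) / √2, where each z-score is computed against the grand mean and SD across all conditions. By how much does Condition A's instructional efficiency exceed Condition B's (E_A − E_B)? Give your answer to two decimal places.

Condition A: z_P = (47.5 − 56.6)/9.9 = -0.9192; z_E = (5.18 − 4.59)/1.54 = 0.3831; E_A = (-0.9192 − 0.3831)/√2 = -0.9209.
Condition B: z_P = (72.0 − 56.6)/9.9 = 1.5556; z_E = (6.97 − 4.59)/1.54 = 1.5455; E_B = (1.5556 − 1.5455)/√2 = 0.0071.
E_A − E_B = -0.9209 − 0.0071 = -0.9280 ≈ -0.93.

-0.93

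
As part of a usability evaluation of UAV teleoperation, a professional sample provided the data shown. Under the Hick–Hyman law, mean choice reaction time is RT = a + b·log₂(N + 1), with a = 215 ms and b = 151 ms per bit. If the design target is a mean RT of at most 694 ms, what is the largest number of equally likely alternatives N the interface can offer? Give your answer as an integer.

8

Set 215 + 151·log₂(N + 1) ≤ 694.
log₂(N + 1) ≤ (694 − 215) / 151 = 3.1722.
N + 1 ≤ 2^3.1722 = 9.0142.
N ≤ 8.0142, so the largest integer N is 8.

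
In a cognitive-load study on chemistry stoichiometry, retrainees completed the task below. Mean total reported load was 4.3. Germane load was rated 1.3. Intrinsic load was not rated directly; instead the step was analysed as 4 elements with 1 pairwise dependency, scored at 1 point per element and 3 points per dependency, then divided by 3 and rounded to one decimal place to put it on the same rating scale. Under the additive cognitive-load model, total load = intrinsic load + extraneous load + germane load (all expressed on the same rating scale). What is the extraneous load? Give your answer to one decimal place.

Intrinsic (element-interactivity): (4 × 1 + 1 × 3) / 3 = 7 / 3 = 2.3333 → 2.3.
extraneous load = total − intrinsic − germane
             = 4.3 − 2.3 − 1.3 = 0.7.

0.7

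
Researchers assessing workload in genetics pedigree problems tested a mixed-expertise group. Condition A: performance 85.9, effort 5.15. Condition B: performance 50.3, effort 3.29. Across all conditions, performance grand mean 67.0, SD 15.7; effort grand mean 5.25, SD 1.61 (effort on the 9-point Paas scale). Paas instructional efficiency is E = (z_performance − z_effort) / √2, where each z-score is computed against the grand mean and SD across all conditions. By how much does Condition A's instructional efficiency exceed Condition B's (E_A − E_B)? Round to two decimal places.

Condition A: z_P = (85.9 − 67.0)/15.7 = 1.2038; z_E = (5.15 − 5.25)/1.61 = -0.0621; E_A = (1.2038 − (-0.0621))/√2 = 0.8951.
Condition B: z_P = (50.3 − 67.0)/15.7 = -1.0637; z_E = (3.29 − 5.25)/1.61 = -1.2174; E_B = (-1.0637 − (-1.2174))/√2 = 0.1087.
E_A − E_B = 0.8951 − 0.1087 = 0.7864 ≈ 0.79.

0.79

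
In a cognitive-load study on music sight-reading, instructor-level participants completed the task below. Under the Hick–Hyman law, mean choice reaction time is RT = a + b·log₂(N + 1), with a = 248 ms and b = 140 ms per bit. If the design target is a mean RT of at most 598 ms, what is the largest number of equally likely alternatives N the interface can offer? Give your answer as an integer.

Set 248 + 140·log₂(N + 1) ≤ 598.
log₂(N + 1) ≤ (598 − 248) / 140 = 2.5000.
N + 1 ≤ 2^2.5000 = 5.6569.
N ≤ 4.6569, so the largest integer N is 4.

4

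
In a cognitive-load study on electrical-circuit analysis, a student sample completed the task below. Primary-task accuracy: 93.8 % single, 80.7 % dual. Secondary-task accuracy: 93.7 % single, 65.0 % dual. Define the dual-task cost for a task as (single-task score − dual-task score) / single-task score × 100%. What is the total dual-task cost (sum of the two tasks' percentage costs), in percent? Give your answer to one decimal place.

Primary cost = (93.8 − 80.7) / 93.8 × 100% = 13.9659%.
Secondary cost = (93.7 − 65.0) / 93.7 × 100% = 30.6297%.
Total = 13.9659% + 30.6297% = 44.5956% ≈ 44.6%.

44.6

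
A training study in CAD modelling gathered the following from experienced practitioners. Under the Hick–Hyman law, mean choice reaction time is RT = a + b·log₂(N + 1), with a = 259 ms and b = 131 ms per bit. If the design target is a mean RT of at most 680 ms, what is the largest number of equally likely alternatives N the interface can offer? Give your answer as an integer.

8

Set 259 + 131·log₂(N + 1) ≤ 680.
log₂(N + 1) ≤ (680 − 259) / 131 = 3.2137.
N + 1 ≤ 2^3.2137 = 9.2773.
N ≤ 8.2773, so the largest integer N is 8.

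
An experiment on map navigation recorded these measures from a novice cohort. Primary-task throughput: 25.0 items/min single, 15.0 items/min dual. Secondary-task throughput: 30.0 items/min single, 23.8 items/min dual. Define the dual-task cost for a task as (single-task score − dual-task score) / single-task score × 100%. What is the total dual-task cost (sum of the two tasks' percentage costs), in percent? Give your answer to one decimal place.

60.7

Primary cost = (25.0 − 15.0) / 25.0 × 100% = 40.0000%.
Secondary cost = (30.0 − 23.8) / 30.0 × 100% = 20.6667%.
Total = 40.0000% + 20.6667% = 60.6667% ≈ 60.7%.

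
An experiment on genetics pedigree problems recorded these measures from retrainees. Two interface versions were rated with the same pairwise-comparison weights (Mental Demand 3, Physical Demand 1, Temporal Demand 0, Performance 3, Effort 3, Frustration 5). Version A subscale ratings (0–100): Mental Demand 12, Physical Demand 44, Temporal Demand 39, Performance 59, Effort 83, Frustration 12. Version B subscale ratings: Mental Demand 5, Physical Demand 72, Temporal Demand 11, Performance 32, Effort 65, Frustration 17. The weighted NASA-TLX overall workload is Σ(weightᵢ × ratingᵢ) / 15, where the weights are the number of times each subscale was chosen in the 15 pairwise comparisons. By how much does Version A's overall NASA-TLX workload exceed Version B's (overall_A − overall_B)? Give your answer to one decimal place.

Version A weighted sum = 3·12 + 1·44 + 0·39 + 3·59 + 3·83 + 5·12 = 36 + 44 + 0 + 177 + 249 + 60 = 566; overall_A = 566/15 = 37.7333.
Version B weighted sum = 3·5 + 1·72 + 0·11 + 3·32 + 3·65 + 5·17 = 15 + 72 + 0 + 96 + 195 + 85 = 463; overall_B = 463/15 = 30.8667.
Difference = 37.7333 − 30.8667 = 6.8666 ≈ 6.9.

6.9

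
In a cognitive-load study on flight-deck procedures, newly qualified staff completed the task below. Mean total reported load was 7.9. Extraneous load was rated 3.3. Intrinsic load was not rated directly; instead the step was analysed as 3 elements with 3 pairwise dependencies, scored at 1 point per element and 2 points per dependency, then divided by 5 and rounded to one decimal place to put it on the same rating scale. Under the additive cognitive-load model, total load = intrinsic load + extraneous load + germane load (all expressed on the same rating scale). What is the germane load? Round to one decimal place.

2.8

Intrinsic (element-interactivity): (3 × 1 + 3 × 2) / 5 = 9 / 5 = 1.8000 → 1.8.
germane load = total − intrinsic − extraneous
             = 7.9 − 1.8 − 3.3 = 2.8.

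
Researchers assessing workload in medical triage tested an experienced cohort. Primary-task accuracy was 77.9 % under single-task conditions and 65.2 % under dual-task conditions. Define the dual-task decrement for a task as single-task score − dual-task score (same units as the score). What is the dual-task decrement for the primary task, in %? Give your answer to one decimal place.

12.7

Decrement = 77.9 − 65.2 = 12.7000 % ≈ 12.7 %.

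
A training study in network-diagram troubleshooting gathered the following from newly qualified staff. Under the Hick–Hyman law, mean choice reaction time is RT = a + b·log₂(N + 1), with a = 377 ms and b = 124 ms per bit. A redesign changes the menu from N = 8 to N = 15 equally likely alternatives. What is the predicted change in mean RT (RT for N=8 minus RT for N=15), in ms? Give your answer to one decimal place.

-102.9

RT(8) = 377 + 124·log₂(9) = 377 + 124·3.1699 = 770.0676 ms.
RT(15) = 377 + 124·log₂(16) = 377 + 124·4.0000 = 873.0000 ms.
Difference = 770.0676 − 873.0000 = -102.9324 ≈ -102.9 ms.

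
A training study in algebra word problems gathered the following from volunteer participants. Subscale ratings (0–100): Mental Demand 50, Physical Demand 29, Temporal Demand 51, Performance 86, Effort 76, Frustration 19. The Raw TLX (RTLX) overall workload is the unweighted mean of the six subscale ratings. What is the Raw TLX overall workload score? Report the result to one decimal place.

51.8

Sum of ratings = 50 + 29 + 51 + 86 + 76 + 19 = 311.
RTLX = 311 / 6 = 51.8333 ≈ 51.8.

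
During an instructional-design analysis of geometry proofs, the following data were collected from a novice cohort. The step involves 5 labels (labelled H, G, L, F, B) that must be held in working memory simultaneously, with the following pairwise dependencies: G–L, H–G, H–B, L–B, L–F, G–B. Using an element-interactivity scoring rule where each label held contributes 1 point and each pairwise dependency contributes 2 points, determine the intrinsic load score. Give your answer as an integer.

Count of labels held simultaneously: 5.
Count of pairwise dependencies listed: 6.
Element contribution: 5 × 1 = 5.
Interaction contribution: 6 × 2 = 12.
Intrinsic load = 5 + 12 = 17.

17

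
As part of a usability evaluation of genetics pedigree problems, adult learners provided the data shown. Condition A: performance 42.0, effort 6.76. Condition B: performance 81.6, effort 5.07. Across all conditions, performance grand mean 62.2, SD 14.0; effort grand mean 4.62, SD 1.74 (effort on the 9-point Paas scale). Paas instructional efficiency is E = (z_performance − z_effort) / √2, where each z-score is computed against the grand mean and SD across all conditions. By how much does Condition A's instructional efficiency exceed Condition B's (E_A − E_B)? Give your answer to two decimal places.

Condition A: z_P = (42.0 − 62.2)/14.0 = -1.4429; z_E = (6.76 − 4.62)/1.74 = 1.2299; E_A = (-1.4429 − 1.2299)/√2 = -1.8900.
Condition B: z_P = (81.6 − 62.2)/14.0 = 1.3857; z_E = (5.07 − 4.62)/1.74 = 0.2586; E_B = (1.3857 − 0.2586)/√2 = 0.7970.
E_A − E_B = -1.8900 − 0.7970 = -2.6870 ≈ -2.69.

-2.69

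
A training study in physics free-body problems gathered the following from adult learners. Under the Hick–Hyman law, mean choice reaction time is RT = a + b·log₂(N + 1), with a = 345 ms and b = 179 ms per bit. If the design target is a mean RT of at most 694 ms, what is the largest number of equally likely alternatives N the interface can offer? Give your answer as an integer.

Set 345 + 179·log₂(N + 1) ≤ 694.
log₂(N + 1) ≤ (694 − 345) / 179 = 1.9497.
N + 1 ≤ 2^1.9497 = 3.8629.
N ≤ 2.8629, so the largest integer N is 2.

2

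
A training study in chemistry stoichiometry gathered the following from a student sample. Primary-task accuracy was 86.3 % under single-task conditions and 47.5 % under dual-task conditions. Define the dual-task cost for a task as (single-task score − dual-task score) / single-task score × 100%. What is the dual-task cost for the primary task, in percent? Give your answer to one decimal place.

Cost = (86.3 − 47.5) / 86.3 × 100%
     = 38.8000 / 86.3 × 100% = 44.9594%.
≈ 45.0%.

45.0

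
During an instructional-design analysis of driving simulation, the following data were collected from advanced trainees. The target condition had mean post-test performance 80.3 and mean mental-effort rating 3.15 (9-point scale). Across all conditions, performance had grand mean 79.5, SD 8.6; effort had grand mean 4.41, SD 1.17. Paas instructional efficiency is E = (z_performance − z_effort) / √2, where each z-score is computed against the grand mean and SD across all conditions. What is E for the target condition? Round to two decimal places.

z_performance = (80.3 − 79.5) / 8.6 = 0.8000 / 8.6 = 0.0930.
z_effort = (3.15 − 4.41) / 1.17 = -1.2600 / 1.17 = -1.0769.
z_P − z_E = 0.0930 − (-1.0769) = 1.1699.
E = 1.1699 / √2 = 1.1699 / 1.41421 = 0.8272 ≈ 0.83.

0.83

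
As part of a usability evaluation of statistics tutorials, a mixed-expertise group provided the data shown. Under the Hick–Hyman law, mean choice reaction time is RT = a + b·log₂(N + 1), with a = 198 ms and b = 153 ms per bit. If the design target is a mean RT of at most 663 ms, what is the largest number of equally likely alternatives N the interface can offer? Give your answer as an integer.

Set 198 + 153·log₂(N + 1) ≤ 663.
log₂(N + 1) ≤ (663 − 198) / 153 = 3.0392.
N + 1 ≤ 2^3.0392 = 8.2204.
N ≤ 7.2204, so the largest integer N is 7.

7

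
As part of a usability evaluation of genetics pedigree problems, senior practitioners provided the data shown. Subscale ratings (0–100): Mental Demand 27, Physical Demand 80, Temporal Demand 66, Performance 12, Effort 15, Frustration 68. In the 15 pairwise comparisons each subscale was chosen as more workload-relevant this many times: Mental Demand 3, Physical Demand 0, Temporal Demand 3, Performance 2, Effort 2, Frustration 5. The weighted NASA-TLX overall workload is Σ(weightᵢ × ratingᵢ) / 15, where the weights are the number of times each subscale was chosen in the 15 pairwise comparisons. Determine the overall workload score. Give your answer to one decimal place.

44.9

The tallies are the weights (they sum to 15).
Weighted sum = 3·27 + 0·80 + 3·66 + 2·12 + 2·15 + 5·68
            = 81 + 0 + 198 + 24 + 30 + 340 = 673.
Overall workload = 673 / 15 = 44.8667 ≈ 44.9.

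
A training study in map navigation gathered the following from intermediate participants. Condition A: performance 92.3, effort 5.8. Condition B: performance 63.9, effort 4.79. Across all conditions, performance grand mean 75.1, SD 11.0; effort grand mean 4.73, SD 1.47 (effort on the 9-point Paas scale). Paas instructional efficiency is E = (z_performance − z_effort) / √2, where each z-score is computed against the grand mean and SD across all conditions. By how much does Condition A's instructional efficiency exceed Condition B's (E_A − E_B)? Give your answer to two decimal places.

Condition A: z_P = (92.3 − 75.1)/11.0 = 1.5636; z_E = (5.8 − 4.73)/1.47 = 0.7279; E_A = (1.5636 − 0.7279)/√2 = 0.5909.
Condition B: z_P = (63.9 − 75.1)/11.0 = -1.0182; z_E = (4.79 − 4.73)/1.47 = 0.0408; E_B = (-1.0182 − 0.0408)/√2 = -0.7488.
E_A − E_B = 0.5909 − (-0.7488) = 1.3397 ≈ 1.34.

1.34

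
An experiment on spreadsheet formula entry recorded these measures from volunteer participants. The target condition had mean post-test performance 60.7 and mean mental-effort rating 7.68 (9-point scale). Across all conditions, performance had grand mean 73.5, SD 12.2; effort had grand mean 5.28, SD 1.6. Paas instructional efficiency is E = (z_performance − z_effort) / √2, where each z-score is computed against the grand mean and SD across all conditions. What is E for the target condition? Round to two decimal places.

-1.80

z_performance = (60.7 − 73.5) / 12.2 = -12.8000 / 12.2 = -1.0492.
z_effort = (7.68 − 5.28) / 1.6 = 2.4000 / 1.6 = 1.5000.
z_P − z_E = -1.0492 − 1.5000 = -2.5492.
E = -2.5492 / √2 = -2.5492 / 1.41421 = -1.8026 ≈ -1.80.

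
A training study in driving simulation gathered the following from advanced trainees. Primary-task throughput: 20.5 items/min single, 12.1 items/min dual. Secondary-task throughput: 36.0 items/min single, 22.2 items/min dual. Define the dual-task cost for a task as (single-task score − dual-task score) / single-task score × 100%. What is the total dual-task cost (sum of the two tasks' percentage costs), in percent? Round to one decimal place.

79.3

Primary cost = (20.5 − 12.1) / 20.5 × 100% = 40.9756%.
Secondary cost = (36.0 − 22.2) / 36.0 × 100% = 38.3333%.
Total = 40.9756% + 38.3333% = 79.3089% ≈ 79.3%.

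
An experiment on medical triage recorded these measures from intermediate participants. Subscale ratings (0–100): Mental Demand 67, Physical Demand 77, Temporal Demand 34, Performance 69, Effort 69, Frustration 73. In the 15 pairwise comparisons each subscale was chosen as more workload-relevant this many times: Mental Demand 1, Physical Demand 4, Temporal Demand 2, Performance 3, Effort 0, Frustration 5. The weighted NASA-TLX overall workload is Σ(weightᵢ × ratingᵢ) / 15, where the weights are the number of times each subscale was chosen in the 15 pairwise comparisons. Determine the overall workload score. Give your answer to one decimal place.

67.7

The tallies are the weights (they sum to 15).
Weighted sum = 1·67 + 4·77 + 2·34 + 3·69 + 0·69 + 5·73
            = 67 + 308 + 68 + 207 + 0 + 365 = 1015.
Overall workload = 1015 / 15 = 67.6667 ≈ 67.7.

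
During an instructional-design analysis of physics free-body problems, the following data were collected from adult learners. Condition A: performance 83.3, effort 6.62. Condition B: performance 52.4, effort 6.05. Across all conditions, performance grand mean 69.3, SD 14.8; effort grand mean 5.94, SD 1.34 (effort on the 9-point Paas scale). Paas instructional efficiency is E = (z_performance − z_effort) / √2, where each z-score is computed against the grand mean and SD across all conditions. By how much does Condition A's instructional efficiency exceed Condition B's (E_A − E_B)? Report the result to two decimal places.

Condition A: z_P = (83.3 − 69.3)/14.8 = 0.9459; z_E = (6.62 − 5.94)/1.34 = 0.5075; E_A = (0.9459 − 0.5075)/√2 = 0.3100.
Condition B: z_P = (52.4 − 69.3)/14.8 = -1.1419; z_E = (6.05 − 5.94)/1.34 = 0.0821; E_B = (-1.1419 − 0.0821)/√2 = -0.8655.
E_A − E_B = 0.3100 − (-0.8655) = 1.1755 ≈ 1.18.

1.18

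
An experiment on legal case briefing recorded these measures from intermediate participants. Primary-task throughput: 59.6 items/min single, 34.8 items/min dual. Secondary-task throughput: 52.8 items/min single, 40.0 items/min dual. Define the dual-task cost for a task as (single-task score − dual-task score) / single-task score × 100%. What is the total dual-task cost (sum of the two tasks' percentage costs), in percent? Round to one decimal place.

Primary cost = (59.6 − 34.8) / 59.6 × 100% = 41.6107%.
Secondary cost = (52.8 − 40.0) / 52.8 × 100% = 24.2424%.
Total = 41.6107% + 24.2424% = 65.8531% ≈ 65.9%.

65.9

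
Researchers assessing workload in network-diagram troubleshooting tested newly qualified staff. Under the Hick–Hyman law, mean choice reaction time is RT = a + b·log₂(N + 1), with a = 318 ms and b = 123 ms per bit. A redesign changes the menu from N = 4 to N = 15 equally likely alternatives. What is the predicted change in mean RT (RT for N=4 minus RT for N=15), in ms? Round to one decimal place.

RT(4) = 318 + 123·log₂(5) = 318 + 123·2.3219 = 603.5937 ms.
RT(15) = 318 + 123·log₂(16) = 318 + 123·4.0000 = 810.0000 ms.
Difference = 603.5937 − 810.0000 = -206.4063 ≈ -206.4 ms.

-206.4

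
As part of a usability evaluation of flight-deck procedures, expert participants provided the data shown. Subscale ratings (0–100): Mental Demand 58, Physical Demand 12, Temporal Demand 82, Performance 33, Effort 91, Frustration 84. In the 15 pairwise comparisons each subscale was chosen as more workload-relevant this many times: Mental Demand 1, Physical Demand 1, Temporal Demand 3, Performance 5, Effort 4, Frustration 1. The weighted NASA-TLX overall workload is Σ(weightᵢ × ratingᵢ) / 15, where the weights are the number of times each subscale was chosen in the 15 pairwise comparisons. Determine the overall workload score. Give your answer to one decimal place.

The tallies are the weights (they sum to 15).
Weighted sum = 1·58 + 1·12 + 3·82 + 5·33 + 4·91 + 1·84
            = 58 + 12 + 246 + 165 + 364 + 84 = 929.
Overall workload = 929 / 15 = 61.9333 ≈ 61.9.

61.9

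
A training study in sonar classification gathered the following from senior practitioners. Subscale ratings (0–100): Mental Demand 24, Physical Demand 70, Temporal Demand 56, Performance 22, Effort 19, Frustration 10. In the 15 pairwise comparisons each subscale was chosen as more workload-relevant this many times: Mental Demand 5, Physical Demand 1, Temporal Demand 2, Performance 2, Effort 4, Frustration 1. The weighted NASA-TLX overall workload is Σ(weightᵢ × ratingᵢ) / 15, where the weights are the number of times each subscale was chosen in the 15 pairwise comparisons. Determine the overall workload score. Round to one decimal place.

The tallies are the weights (they sum to 15).
Weighted sum = 5·24 + 1·70 + 2·56 + 2·22 + 4·19 + 1·10
            = 120 + 70 + 112 + 44 + 76 + 10 = 432.
Overall workload = 432 / 15 = 28.8000 ≈ 28.8.

28.8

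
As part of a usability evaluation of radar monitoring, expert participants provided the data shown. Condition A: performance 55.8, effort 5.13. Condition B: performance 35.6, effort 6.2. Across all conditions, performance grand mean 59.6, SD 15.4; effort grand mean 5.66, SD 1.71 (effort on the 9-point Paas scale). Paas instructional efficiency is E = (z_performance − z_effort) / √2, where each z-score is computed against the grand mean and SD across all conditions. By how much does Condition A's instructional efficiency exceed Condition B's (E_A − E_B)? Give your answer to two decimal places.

Condition A: z_P = (55.8 − 59.6)/15.4 = -0.2468; z_E = (5.13 − 5.66)/1.71 = -0.3099; E_A = (-0.2468 − (-0.3099))/√2 = 0.0446.
Condition B: z_P = (35.6 − 59.6)/15.4 = -1.5584; z_E = (6.2 − 5.66)/1.71 = 0.3158; E_B = (-1.5584 − 0.3158)/√2 = -1.3253.
E_A − E_B = 0.0446 − (-1.3253) = 1.3699 ≈ 1.37.

1.37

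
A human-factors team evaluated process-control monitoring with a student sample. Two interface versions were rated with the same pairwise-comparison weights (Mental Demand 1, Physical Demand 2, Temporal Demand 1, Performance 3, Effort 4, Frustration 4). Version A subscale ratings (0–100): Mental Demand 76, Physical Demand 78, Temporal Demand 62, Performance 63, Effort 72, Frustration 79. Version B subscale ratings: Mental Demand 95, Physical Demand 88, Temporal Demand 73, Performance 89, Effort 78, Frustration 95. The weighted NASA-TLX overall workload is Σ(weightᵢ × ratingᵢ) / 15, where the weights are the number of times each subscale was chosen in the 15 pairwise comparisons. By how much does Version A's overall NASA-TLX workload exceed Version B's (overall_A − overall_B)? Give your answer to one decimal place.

-14.4

Version A weighted sum = 1·76 + 2·78 + 1·62 + 3·63 + 4·72 + 4·79 = 76 + 156 + 62 + 189 + 288 + 316 = 1087; overall_A = 1087/15 = 72.4667.
Version B weighted sum = 1·95 + 2·88 + 1·73 + 3·89 + 4·78 + 4·95 = 95 + 176 + 73 + 267 + 312 + 380 = 1303; overall_B = 1303/15 = 86.8667.
Difference = 72.4667 − 86.8667 = -14.4000 ≈ -14.4.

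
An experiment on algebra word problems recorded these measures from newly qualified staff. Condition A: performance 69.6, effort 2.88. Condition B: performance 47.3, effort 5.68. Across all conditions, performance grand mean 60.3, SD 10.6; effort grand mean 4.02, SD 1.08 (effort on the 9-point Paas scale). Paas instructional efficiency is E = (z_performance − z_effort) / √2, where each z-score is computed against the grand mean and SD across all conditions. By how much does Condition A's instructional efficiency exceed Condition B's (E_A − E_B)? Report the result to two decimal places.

3.32

Condition A: z_P = (69.6 − 60.3)/10.6 = 0.8774; z_E = (2.88 − 4.02)/1.08 = -1.0556; E_A = (0.8774 − (-1.0556))/√2 = 1.3668.
Condition B: z_P = (47.3 − 60.3)/10.6 = -1.2264; z_E = (5.68 − 4.02)/1.08 = 1.5370; E_B = (-1.2264 − 1.5370)/√2 = -1.9540.
E_A − E_B = 1.3668 − (-1.9540) = 3.3208 ≈ 3.32.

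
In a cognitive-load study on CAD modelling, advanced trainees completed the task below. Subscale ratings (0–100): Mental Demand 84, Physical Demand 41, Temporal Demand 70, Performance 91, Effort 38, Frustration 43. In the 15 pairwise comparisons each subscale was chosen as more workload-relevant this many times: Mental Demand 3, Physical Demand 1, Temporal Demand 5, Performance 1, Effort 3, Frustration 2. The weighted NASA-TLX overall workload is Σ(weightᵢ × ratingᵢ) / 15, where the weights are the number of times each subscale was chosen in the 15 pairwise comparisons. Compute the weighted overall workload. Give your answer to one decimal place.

62.3

The tallies are the weights (they sum to 15).
Weighted sum = 3·84 + 1·41 + 5·70 + 1·91 + 3·38 + 2·43
            = 252 + 41 + 350 + 91 + 114 + 86 = 934.
Overall workload = 934 / 15 = 62.2667 ≈ 62.3.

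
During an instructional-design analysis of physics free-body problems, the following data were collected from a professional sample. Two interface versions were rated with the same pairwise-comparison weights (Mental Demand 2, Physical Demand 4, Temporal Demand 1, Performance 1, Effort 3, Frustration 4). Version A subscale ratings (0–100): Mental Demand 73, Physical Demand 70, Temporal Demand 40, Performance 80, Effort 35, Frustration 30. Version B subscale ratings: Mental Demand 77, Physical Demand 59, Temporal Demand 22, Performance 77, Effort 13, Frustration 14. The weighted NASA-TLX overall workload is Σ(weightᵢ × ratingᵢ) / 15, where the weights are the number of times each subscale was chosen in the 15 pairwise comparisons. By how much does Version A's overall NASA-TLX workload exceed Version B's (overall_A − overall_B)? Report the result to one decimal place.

12.5

Version A weighted sum = 2·73 + 4·70 + 1·40 + 1·80 + 3·35 + 4·30 = 146 + 280 + 40 + 80 + 105 + 120 = 771; overall_A = 771/15 = 51.4000.
Version B weighted sum = 2·77 + 4·59 + 1·22 + 1·77 + 3·13 + 4·14 = 154 + 236 + 22 + 77 + 39 + 56 = 584; overall_B = 584/15 = 38.9333.
Difference = 51.4000 − 38.9333 = 12.4667 ≈ 12.5.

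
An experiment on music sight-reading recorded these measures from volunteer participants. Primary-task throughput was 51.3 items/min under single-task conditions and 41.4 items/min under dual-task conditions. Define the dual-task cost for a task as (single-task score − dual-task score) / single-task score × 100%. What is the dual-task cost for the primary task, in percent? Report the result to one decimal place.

Cost = (51.3 − 41.4) / 51.3 × 100%
     = 9.9000 / 51.3 × 100% = 19.2982%.
≈ 19.3%.

19.3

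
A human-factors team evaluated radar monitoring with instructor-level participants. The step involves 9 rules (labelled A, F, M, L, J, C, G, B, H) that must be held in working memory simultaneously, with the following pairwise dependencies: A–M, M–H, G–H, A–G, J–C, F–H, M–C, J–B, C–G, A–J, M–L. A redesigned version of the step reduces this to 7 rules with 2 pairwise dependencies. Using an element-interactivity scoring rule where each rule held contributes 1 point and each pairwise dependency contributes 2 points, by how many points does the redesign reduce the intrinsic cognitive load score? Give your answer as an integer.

Original: 9 × 1 + 11 × 2 = 9 + 22 = 31.
Redesigned: 7 × 1 + 2 × 2 = 7 + 4 = 11.
Reduction = 31 − 11 = 20.

20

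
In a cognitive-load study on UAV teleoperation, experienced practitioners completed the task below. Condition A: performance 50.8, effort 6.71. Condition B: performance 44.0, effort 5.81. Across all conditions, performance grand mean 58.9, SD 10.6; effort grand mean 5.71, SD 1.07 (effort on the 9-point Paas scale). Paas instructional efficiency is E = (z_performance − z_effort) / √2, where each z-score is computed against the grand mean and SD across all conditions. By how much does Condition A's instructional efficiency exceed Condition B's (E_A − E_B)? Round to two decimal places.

-0.14

Condition A: z_P = (50.8 − 58.9)/10.6 = -0.7642; z_E = (6.71 − 5.71)/1.07 = 0.9346; E_A = (-0.7642 − 0.9346)/√2 = -1.2012.
Condition B: z_P = (44.0 − 58.9)/10.6 = -1.4057; z_E = (5.81 − 5.71)/1.07 = 0.0935; E_B = (-1.4057 − 0.0935)/√2 = -1.0601.
E_A − E_B = -1.2012 − (-1.0601) = -0.1411 ≈ -0.14.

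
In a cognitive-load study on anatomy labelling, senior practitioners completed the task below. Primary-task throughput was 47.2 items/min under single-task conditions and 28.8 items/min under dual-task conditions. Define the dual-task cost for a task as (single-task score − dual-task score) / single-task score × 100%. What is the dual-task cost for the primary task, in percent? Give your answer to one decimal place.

Cost = (47.2 − 28.8) / 47.2 × 100%
     = 18.4000 / 47.2 × 100% = 38.9831%.
≈ 39.0%.

39.0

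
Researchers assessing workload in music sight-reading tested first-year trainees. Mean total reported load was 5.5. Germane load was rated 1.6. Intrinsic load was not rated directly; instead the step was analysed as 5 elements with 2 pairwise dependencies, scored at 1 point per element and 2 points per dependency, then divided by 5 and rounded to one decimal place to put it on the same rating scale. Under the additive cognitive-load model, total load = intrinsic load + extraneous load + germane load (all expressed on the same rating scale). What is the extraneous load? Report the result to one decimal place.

Intrinsic (element-interactivity): (5 × 1 + 2 × 2) / 5 = 9 / 5 = 1.8000 → 1.8.
extraneous load = total − intrinsic − germane
             = 5.5 − 1.8 − 1.6 = 2.1.

2.1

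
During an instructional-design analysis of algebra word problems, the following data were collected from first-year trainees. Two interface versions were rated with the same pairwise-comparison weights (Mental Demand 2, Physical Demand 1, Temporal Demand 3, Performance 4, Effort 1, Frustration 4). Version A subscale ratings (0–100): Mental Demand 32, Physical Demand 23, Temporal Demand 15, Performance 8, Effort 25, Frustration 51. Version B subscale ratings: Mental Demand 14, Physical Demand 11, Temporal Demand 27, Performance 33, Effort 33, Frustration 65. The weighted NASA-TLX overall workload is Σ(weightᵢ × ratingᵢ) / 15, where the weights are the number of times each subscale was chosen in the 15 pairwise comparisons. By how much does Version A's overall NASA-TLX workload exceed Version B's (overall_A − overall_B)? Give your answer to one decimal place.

-10.1

Version A weighted sum = 2·32 + 1·23 + 3·15 + 4·8 + 1·25 + 4·51 = 64 + 23 + 45 + 32 + 25 + 204 = 393; overall_A = 393/15 = 26.2000.
Version B weighted sum = 2·14 + 1·11 + 3·27 + 4·33 + 1·33 + 4·65 = 28 + 11 + 81 + 132 + 33 + 260 = 545; overall_B = 545/15 = 36.3333.
Difference = 26.2000 − 36.3333 = -10.1333 ≈ -10.1.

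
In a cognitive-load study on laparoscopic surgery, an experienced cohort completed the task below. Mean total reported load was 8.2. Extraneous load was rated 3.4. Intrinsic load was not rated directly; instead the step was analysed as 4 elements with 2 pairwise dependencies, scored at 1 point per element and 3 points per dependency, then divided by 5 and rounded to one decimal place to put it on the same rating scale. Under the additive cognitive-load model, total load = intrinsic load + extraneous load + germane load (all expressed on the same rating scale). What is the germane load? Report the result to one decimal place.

2.8

Intrinsic (element-interactivity): (4 × 1 + 2 × 3) / 5 = 10 / 5 = 2.0000 → 2.0.
germane load = total − intrinsic − extraneous
             = 8.2 − 2.0 − 3.4 = 2.8.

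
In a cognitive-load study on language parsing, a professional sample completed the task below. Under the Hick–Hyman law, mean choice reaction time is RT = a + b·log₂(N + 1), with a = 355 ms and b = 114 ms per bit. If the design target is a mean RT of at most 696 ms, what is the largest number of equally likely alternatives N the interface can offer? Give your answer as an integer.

Set 355 + 114·log₂(N + 1) ≤ 696.
log₂(N + 1) ≤ (696 − 355) / 114 = 2.9912.
N + 1 ≤ 2^2.9912 = 7.9514.
N ≤ 6.9514, so the largest integer N is 6.

6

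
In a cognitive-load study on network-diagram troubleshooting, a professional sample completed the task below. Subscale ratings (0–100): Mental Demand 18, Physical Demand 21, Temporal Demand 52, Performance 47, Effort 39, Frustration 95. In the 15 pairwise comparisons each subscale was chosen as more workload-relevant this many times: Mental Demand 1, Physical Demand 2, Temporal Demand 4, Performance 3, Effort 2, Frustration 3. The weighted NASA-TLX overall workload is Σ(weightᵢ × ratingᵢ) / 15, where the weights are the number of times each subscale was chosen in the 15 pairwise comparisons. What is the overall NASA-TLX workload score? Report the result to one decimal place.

The tallies are the weights (they sum to 15).
Weighted sum = 1·18 + 2·21 + 4·52 + 3·47 + 2·39 + 3·95
            = 18 + 42 + 208 + 141 + 78 + 285 = 772.
Overall workload = 772 / 15 = 51.4667 ≈ 51.5.

51.5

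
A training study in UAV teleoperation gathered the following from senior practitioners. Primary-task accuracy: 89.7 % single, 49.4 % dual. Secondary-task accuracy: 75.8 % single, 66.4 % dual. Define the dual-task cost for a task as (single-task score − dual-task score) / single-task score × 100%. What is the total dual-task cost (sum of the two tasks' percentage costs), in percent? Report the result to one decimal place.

57.3

Primary cost = (89.7 − 49.4) / 89.7 × 100% = 44.9275%.
Secondary cost = (75.8 − 66.4) / 75.8 × 100% = 12.4011%.
Total = 44.9275% + 12.4011% = 57.3286% ≈ 57.3%.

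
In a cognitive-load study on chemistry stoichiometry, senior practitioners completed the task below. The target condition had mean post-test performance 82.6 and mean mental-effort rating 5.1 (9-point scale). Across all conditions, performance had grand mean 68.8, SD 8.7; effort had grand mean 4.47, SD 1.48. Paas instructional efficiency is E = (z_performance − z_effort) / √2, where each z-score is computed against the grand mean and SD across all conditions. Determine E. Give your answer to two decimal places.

z_performance = (82.6 − 68.8) / 8.7 = 13.8000 / 8.7 = 1.5862.
z_effort = (5.1 − 4.47) / 1.48 = 0.6300 / 1.48 = 0.4257.
z_P − z_E = 1.5862 − 0.4257 = 1.1605.
E = 1.1605 / √2 = 1.1605 / 1.41421 = 0.8206 ≈ 0.82.

0.82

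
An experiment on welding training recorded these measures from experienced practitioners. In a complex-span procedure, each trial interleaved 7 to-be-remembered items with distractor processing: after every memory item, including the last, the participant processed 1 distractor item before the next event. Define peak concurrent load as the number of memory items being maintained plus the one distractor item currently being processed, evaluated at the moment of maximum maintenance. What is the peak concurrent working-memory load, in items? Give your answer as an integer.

8

Maintenance is greatest during the distractor(s) after memory item 7: all 7 memory items are being held.
One distractor item is concurrently being processed.
Peak concurrent load = 7 + 1 = 8 items.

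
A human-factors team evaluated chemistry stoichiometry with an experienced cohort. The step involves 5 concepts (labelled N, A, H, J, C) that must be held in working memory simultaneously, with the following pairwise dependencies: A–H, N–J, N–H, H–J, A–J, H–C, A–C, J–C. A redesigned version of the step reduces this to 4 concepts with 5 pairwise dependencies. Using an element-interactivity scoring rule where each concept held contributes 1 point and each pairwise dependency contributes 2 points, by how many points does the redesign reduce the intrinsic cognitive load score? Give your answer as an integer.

7

Original: 5 × 1 + 8 × 2 = 5 + 16 = 21.
Redesigned: 4 × 1 + 5 × 2 = 4 + 10 = 14.
Reduction = 21 − 14 = 7.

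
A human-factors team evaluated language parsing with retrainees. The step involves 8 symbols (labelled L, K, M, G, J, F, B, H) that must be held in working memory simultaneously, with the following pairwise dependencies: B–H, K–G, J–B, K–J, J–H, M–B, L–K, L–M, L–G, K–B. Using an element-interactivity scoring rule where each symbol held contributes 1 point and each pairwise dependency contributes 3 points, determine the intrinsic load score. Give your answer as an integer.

38

Count of symbols held simultaneously: 8.
Count of pairwise dependencies listed: 10.
Element contribution: 8 × 1 = 8.
Interaction contribution: 10 × 3 = 30.
Intrinsic load = 8 + 30 = 38.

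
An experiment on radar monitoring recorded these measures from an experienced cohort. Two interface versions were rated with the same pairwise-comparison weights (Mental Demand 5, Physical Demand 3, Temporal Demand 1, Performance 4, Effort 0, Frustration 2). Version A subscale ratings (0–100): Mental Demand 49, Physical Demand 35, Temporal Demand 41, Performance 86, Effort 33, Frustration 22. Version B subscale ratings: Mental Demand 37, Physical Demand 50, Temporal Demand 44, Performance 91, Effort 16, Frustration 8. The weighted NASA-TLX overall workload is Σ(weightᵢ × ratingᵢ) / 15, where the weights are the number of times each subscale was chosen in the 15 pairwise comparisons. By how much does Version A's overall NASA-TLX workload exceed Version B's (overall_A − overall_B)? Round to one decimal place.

1.3

Version A weighted sum = 5·49 + 3·35 + 1·41 + 4·86 + 0·33 + 2·22 = 245 + 105 + 41 + 344 + 0 + 44 = 779; overall_A = 779/15 = 51.9333.
Version B weighted sum = 5·37 + 3·50 + 1·44 + 4·91 + 0·16 + 2·8 = 185 + 150 + 44 + 364 + 0 + 16 = 759; overall_B = 759/15 = 50.6000.
Difference = 51.9333 − 50.6000 = 1.3333 ≈ 1.3.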